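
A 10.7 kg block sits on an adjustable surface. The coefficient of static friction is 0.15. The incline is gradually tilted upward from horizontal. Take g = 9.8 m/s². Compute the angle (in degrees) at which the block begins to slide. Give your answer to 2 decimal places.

8.53°

At the threshold of sliding, static friction is at its maximum μ_s N and exactly balances the weight component along the incline: mg sin θ = μ_s mg cos θ.
Hence tan θ = μ_s = 0.15, so θ = arctan(0.15) = 8.5308°.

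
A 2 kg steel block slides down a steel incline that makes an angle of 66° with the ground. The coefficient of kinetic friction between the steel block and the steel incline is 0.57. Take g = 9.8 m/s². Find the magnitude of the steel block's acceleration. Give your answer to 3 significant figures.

Resolving the weight along the incline: the component pulling the steel block down the slope is mg sin 66° = 2 × 9.8 × 0.9135 = 17.905 N, and the normal force is N = mg cos 66° = 2 × 9.8 × 0.4067 = 7.971 N.
Kinetic friction acts up the slope with magnitude f = μN = 0.57 × 7.971 = 4.543 N.
Net force along the incline is 17.905 − 4.543 = 13.362 N, so a = 13.362 / 2 = 6.6810 m/s².

6.68 m/s²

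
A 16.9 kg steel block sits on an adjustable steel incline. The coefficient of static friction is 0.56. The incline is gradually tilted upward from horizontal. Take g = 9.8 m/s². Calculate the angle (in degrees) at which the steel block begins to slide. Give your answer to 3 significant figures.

At the threshold of sliding, static friction is at its maximum μ_s N and exactly balances the weight component along the incline: mg sin θ = μ_s mg cos θ.
Hence tan θ = μ_s = 0.56, so θ = arctan(0.56) = 29.2488°.

29.2°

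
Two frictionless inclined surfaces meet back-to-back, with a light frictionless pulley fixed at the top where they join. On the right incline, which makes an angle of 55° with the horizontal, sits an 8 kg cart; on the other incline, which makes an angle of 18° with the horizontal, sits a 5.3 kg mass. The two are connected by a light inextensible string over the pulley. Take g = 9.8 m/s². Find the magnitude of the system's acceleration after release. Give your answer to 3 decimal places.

3.622 m/s²

Resolve each weight along its own incline: the 8 kg mass has component 8 × 9.8 × sin 55° = 64.222 N down its slope, and the 5.3 kg mass has 5.3 × 9.8 × sin 18° = 16.050 N down its slope.
The 8 kg side's 64.222 N exceeds the other side's 16.050 N, so that mass slides down and the 5.3 kg mass slides up. Taking that direction as positive, Newton's second law for the whole system gives 64.222 − 16.050 = (8 + 5.3) a, so a = 48.172 / 13.3 = 3.6220 m/s².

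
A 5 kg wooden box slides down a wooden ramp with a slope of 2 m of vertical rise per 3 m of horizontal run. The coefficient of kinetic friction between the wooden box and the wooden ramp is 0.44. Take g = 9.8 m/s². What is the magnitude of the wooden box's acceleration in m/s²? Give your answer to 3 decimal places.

1.848 m/s²

Resolving the weight along the incline: the component pulling the wooden box down the slope is mg sin 33.69° = 5 × 9.8 × 0.5547 = 27.180 N, and the normal force is N = mg cos 33.69° = 5 × 9.8 × 0.8321 = 40.773 N.
Kinetic friction acts up the slope with magnitude f = μN = 0.44 × 40.773 = 17.940 N.
Net force along the incline is 27.180 − 17.940 = 9.240 N, so a = 9.240 / 5 = 1.8480 m/s².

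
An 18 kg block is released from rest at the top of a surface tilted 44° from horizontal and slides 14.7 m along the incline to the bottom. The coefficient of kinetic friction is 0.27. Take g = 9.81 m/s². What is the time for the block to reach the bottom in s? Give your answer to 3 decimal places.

The weight component along the incline is mg sin 44° = 122.663 N and the normal force is N = mg cos 44° = 127.021 N.
Friction up the slope is f = μN = 0.27 × 127.021 = 34.296 N, so the net downslope force is 122.663 − 34.296 = 88.367 N and a = 88.367 / 18 = 4.9093 m/s².
Starting from rest, L = ½at², so t = √(2L/a) = √(2 × 14.7 / 4.9093) = 2.4472 s.

2.447 s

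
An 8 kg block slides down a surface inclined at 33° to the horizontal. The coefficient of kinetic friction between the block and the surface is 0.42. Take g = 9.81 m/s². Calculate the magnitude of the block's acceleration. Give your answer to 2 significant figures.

Resolving the weight along the incline: the component pulling the block down the slope is mg sin 33° = 8 × 9.81 × 0.5446 = 42.740 N, and the normal force is N = mg cos 33° = 8 × 9.81 × 0.8387 = 65.821 N.
Kinetic friction acts up the slope with magnitude f = μN = 0.42 × 65.821 = 27.645 N.
Net force along the incline is 42.740 − 27.645 = 15.095 N, so a = 15.095 / 8 = 1.8869 m/s².

1.9 m/s²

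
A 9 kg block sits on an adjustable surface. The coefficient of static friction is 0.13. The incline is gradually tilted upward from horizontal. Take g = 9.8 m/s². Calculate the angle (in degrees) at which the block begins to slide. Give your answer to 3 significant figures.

7.41°

At the threshold of sliding, static friction is at its maximum μ_s N and exactly balances the weight component along the incline: mg sin θ = μ_s mg cos θ.
Hence tan θ = μ_s = 0.13, so θ = arctan(0.13) = 7.4069°.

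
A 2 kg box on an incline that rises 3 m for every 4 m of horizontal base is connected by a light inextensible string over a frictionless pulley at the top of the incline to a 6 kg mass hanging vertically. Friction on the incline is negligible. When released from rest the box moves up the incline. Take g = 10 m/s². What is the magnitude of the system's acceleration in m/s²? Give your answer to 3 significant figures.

For the box on the incline: the weight component along the slope is m₁g sin 36.87° = 2 × 10 × 0.6000 = 12.000 N and the normal force is N = m₁g cos 36.87° = 16.000 N.
Newton's second law for the box (up-slope positive): T − 12.000 = 2 a. For the hanging mass (downward positive): 6 × 10 − T = 6 a.
Adding the two equations eliminates T: 48.000 = 8 a, so a = 6.0000 m/s².

6.00 m/s²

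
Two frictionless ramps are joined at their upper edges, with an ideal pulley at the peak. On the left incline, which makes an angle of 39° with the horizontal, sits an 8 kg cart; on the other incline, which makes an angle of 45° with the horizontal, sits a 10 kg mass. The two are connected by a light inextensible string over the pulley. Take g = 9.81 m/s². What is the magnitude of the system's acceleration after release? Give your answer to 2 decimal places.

1.11 m/s²

Resolve each weight along its own incline: the 8 kg mass has component 8 × 9.81 × sin 39° = 49.389 N down its slope, and the 10 kg mass has 10 × 9.81 × sin 45° = 69.367 N down its slope.
The 10 kg side's 69.367 N exceeds the other side's 49.389 N, so that mass slides down and the 8 kg mass slides up. Taking that direction as positive, Newton's second law for the whole system gives 69.367 − 49.389 = (8 + 10) a, so a = 19.978 / 18 = 1.1099 m/s².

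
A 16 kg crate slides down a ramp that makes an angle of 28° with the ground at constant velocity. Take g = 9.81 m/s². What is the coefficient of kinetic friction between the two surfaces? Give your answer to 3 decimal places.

At constant velocity the net force along the incline is zero: mg sin 28° = μ mg cos 28°.
So μ = tan 28° = 0.4695 / 0.8829 = 0.5318.

0.532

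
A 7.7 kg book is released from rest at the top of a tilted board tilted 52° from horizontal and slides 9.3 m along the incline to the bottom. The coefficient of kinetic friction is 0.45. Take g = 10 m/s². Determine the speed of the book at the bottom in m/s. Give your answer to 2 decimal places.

The weight component along the incline is mg sin 52° = 60.677 N and the normal force is N = mg cos 52° = 47.406 N.
Friction up the slope is f = μN = 0.45 × 47.406 = 21.333 N, so the net downslope force is 60.677 − 21.333 = 39.344 N and a = 39.344 / 7.7 = 5.1096 m/s².
Starting from rest over a distance of 9.3 m, v² = 2aL = 2 × 5.1096 × 9.3 = 95.0386, so v = 9.7488 m/s.

9.75 m/s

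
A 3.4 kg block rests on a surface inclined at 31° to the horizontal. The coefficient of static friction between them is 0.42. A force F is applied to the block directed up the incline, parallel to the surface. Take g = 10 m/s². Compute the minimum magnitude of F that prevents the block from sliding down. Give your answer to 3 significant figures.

5.27 N

The normal force is N = mg cos 31° = 29.144 N. With F at its minimum the block is on the verge of sliding down, so static friction is at its maximum μ_s N = 0.42 × 29.144 = 12.240 N and acts up the slope.
Equilibrium along the incline: F + μ_s N = mg sin 31°, so F = 17.511 − 12.240 = 5.271 N.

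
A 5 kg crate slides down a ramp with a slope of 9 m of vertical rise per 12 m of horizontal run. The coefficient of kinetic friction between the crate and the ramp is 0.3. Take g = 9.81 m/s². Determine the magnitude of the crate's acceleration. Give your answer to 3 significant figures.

3.53 m/s²

Resolving the weight along the incline: the component pulling the crate down the slope is mg sin 36.87° = 5 × 9.81 × 0.6000 = 29.430 N, and the normal force is N = mg cos 36.87° = 5 × 9.81 × 0.8000 = 39.240 N.
Kinetic friction acts up the slope with magnitude f = μN = 0.3 × 39.240 = 11.772 N.
Net force along the incline is 29.430 − 11.772 = 17.658 N, so a = 17.658 / 5 = 3.5316 m/s².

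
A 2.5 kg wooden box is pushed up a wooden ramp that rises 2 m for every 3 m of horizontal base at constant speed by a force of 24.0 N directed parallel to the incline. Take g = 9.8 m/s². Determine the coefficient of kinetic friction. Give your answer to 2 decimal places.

At constant speed ΣF = 0 along the incline. The applied 24.0 N acts up the slope; the weight component mg sin 33.69° = 13.590 N and kinetic friction μN both act down the slope.
So 24.0 = 13.590 + μ × 20.385, giving μ = (24.0 − 13.590) / 20.385 = 0.5107.

0.51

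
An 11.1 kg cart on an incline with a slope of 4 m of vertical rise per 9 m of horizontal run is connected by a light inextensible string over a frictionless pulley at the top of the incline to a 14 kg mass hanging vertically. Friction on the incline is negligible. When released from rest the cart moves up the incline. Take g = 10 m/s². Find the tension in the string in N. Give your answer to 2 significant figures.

For the cart on the incline: the weight component along the slope is m₁g sin 23.96° = 11.1 × 10 × 0.4061 = 45.077 N and the normal force is N = m₁g cos 23.96° = 101.433 N.
Newton's second law for the cart (up-slope positive): T − 45.077 = 11.1 a. For the hanging mass (downward positive): 14 × 10 − T = 14 a.
Adding the two equations eliminates T: 94.923 = 25.1 a, so a = 3.7818 m/s².
Then from the hanging mass's equation, T = 14 × (10 − 3.7818) = 87.055 N.

87 N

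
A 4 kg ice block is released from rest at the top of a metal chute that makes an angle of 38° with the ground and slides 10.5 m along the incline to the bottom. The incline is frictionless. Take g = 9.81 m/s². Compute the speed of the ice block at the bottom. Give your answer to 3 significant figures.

The weight component along the incline is mg sin 38° = 24.159 N and the normal force is N = mg cos 38° = 30.922 N.
With no friction, a = g sin 38° = 6.0396 m/s².
Starting from rest over a distance of 10.5 m, v² = 2aL = 2 × 6.0396 × 10.5 = 126.8316, so v = 11.2620 m/s.

11.3 m/s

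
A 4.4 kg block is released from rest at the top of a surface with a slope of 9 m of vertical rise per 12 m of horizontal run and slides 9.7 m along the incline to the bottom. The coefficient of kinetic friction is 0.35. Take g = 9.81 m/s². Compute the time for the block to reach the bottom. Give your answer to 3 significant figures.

The weight component along the incline is mg sin 36.87° = 25.898 N and the normal force is N = mg cos 36.87° = 34.531 N.
Friction up the slope is f = μN = 0.35 × 34.531 = 12.086 N, so the net downslope force is 25.898 − 12.086 = 13.812 N and a = 13.812 / 4.4 = 3.1391 m/s².
Starting from rest, L = ½at², so t = √(2L/a) = √(2 × 9.7 / 3.1391) = 2.4860 s.

2.49 s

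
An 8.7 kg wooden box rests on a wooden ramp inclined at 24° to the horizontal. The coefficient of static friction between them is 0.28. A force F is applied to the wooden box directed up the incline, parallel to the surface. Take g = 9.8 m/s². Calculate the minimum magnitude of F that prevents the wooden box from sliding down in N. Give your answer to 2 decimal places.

12.87 N

The normal force is N = mg cos 24° = 77.889 N. With F at its minimum the wooden box is on the verge of sliding down, so static friction is at its maximum μ_s N = 0.28 × 77.889 = 21.809 N and acts up the slope.
Equilibrium along the incline: F + μ_s N = mg sin 24°, so F = 34.678 − 21.809 = 12.869 N.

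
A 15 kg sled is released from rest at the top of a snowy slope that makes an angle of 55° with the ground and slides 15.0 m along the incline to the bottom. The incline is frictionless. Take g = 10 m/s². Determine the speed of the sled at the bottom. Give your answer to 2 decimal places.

The weight component along the incline is mg sin 55° = 122.873 N and the normal force is N = mg cos 55° = 86.036 N.
With no friction, a = g sin 55° = 8.1915 m/s².
Starting from rest over a distance of 15.0 m, v² = 2aL = 2 × 8.1915 × 15.0 = 245.7450, so v = 15.6763 m/s.

15.68 m/s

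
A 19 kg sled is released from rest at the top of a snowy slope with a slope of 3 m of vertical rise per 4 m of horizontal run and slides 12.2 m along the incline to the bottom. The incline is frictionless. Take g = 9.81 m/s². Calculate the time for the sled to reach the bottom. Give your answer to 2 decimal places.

The weight component along the incline is mg sin 36.87° = 111.834 N and the normal force is N = mg cos 36.87° = 149.112 N.
With no friction, a = g sin 36.87° = 5.8860 m/s².
Starting from rest, L = ½at², so t = √(2L/a) = √(2 × 12.2 / 5.8860) = 2.0360 s.

2.04 s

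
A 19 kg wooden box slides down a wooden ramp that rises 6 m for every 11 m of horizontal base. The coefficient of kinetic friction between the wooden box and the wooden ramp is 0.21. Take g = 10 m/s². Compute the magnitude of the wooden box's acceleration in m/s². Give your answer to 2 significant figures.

2.9 m/s²

Resolving the weight along the incline: the component pulling the wooden box down the slope is mg sin 28.61° = 19 × 10 × 0.4789 = 90.991 N, and the normal force is N = mg cos 28.61° = 19 × 10 × 0.8779 = 166.801 N.
Kinetic friction acts up the slope with magnitude f = μN = 0.21 × 166.801 = 35.028 N.
Net force along the incline is 90.991 − 35.028 = 55.963 N, so a = 55.963 / 19 = 2.9454 m/s².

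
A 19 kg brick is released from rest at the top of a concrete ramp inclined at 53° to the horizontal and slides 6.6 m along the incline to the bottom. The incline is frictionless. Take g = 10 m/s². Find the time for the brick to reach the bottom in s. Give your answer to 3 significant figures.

The weight component along the incline is mg sin 53° = 151.741 N and the normal force is N = mg cos 53° = 114.345 N.
With no friction, a = g sin 53° = 7.9864 m/s².
Starting from rest, L = ½at², so t = √(2L/a) = √(2 × 6.6 / 7.9864) = 1.2856 s.

1.29 s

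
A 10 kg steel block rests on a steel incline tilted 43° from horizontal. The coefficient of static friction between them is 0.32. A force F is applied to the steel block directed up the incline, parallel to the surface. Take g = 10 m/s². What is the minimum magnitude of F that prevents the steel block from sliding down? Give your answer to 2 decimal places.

44.80 N

The normal force is N = mg cos 43° = 73.135 N. With F at its minimum the steel block is on the verge of sliding down, so static friction is at its maximum μ_s N = 0.32 × 73.135 = 23.403 N and acts up the slope.
Equilibrium along the incline: F + μ_s N = mg sin 43°, so F = 68.200 − 23.403 = 44.797 N.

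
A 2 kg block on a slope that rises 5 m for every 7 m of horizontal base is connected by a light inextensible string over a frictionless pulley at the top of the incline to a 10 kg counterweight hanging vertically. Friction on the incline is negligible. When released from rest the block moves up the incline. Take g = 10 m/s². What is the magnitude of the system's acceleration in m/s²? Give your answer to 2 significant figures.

7.4 m/s²

For the block on the incline: the weight component along the slope is m₁g sin 35.54° = 2 × 10 × 0.5812 = 11.624 N and the normal force is N = m₁g cos 35.54° = 16.275 N.
Newton's second law for the block (up-slope positive): T − 11.624 = 2 a. For the hanging counterweight (downward positive): 10 × 10 − T = 10 a.
Adding the two equations eliminates T: 88.376 = 12 a, so a = 7.3647 m/s².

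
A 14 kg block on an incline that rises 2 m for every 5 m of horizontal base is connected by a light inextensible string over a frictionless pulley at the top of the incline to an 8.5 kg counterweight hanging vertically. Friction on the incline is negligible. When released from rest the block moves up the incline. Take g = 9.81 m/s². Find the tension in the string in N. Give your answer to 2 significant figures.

71 N

For the block on the incline: the weight component along the slope is m₁g sin 21.80° = 14 × 9.81 × 0.3714 = 51.008 N and the normal force is N = m₁g cos 21.80° = 127.517 N.
Newton's second law for the block (up-slope positive): T − 51.008 = 14 a. For the hanging counterweight (downward positive): 8.5 × 9.81 − T = 8.5 a.
Adding the two equations eliminates T: 32.377 = 22.5 a, so a = 1.4390 m/s².
Then from the hanging counterweight's equation, T = 8.5 × (9.81 − 1.4390) = 71.154 N.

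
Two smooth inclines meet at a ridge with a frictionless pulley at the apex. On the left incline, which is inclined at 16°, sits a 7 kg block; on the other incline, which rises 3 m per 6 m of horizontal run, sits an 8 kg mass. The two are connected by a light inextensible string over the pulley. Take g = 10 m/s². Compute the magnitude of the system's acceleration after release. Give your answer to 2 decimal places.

Resolve each weight along its own incline: the 7 kg mass has component 7 × 10 × sin 16° = 19.295 N down its slope, and the 8 kg mass has 8 × 10 × sin 26.57° = 35.777 N down its slope.
The 8 kg side's 35.777 N exceeds the other side's 19.295 N, so that mass slides down and the 7 kg mass slides up. Taking that direction as positive, Newton's second law for the whole system gives 35.777 − 19.295 = (7 + 8) a, so a = 16.482 / 15 = 1.0988 m/s².

1.10 m/s²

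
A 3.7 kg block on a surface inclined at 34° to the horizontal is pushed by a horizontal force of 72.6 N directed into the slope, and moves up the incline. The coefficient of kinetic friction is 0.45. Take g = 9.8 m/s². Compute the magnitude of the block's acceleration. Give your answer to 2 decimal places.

2.19 m/s²

The horizontal push has components F cos 34° = 72.6 × 0.8290 = 60.185 N up the incline and F sin 34° = 72.6 × 0.5592 = 40.598 N pressing into the surface.
The normal force is therefore N = mg cos 34° + F sin 34° = 30.060 + 40.598 = 70.658 N, and kinetic friction down the slope is μN = 0.45 × 70.658 = 31.796 N.
Along the incline: F cos 34° − mg sin 34° − μN = ma, so 60.185 − 20.277 − 31.796 = 3.7 a, giving a = 2.1924 m/s².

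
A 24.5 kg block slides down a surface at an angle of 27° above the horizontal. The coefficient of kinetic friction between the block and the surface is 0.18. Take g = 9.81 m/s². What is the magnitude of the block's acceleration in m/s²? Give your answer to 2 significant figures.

Resolving the weight along the incline: the component pulling the block down the slope is mg sin 27° = 24.5 × 9.81 × 0.4540 = 109.117 N, and the normal force is N = mg cos 27° = 24.5 × 9.81 × 0.8910 = 214.147 N.
Kinetic friction acts up the slope with magnitude f = μN = 0.18 × 214.147 = 38.546 N.
Net force along the incline is 109.117 − 38.546 = 70.571 N, so a = 70.571 / 24.5 = 2.8804 m/s².

2.9 m/s²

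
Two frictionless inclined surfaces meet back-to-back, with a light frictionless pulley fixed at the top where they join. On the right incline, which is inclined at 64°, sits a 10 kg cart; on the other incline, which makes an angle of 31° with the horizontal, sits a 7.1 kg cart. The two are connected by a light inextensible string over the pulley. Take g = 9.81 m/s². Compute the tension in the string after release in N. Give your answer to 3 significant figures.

Resolve each weight along its own incline: the 10 kg mass has component 10 × 9.81 × sin 64° = 88.172 N down its slope, and the 7.1 kg mass has 7.1 × 9.81 × sin 31° = 35.873 N down its slope.
The 10 kg side's 88.172 N exceeds the other side's 35.873 N, so that mass slides down and the 7.1 kg mass slides up. Taking that direction as positive, Newton's second law for the whole system gives 88.172 − 35.873 = (10 + 7.1) a, so a = 52.299 / 17.1 = 3.0584 m/s².
For the 7.1 kg mass (up-slope positive): T − 35.873 = 7.1 × 3.0584, so T = 57.588 N.

57.6 N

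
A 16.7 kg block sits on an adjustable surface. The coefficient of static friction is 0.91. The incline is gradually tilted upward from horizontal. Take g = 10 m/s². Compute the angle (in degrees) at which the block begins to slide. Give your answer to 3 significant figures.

At the threshold of sliding, static friction is at its maximum μ_s N and exactly balances the weight component along the incline: mg sin θ = μ_s mg cos θ.
Hence tan θ = μ_s = 0.91, so θ = arctan(0.91) = 42.3022°.

42.3°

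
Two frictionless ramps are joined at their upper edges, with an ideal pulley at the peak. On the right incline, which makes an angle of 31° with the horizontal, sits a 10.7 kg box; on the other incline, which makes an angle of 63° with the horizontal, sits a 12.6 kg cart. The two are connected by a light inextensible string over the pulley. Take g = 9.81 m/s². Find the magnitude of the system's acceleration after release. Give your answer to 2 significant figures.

Resolve each weight along its own incline: the 10.7 kg mass has component 10.7 × 9.81 × sin 31° = 54.062 N down its slope, and the 12.6 kg mass has 12.6 × 9.81 × sin 63° = 110.134 N down its slope.
The 12.6 kg side's 110.134 N exceeds the other side's 54.062 N, so that mass slides down and the 10.7 kg mass slides up. Taking that direction as positive, Newton's second law for the whole system gives 110.134 − 54.062 = (10.7 + 12.6) a, so a = 56.072 / 23.3 = 2.4065 m/s².

2.4 m/s²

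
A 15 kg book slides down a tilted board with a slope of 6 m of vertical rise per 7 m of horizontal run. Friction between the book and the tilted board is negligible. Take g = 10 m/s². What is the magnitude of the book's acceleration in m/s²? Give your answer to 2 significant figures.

6.5 m/s²

Resolving the weight along the incline: the component pulling the book down the slope is mg sin 40.60° = 15 × 10 × 0.6508 = 97.620 N, and the normal force is N = mg cos 40.60° = 15 × 10 × 0.7593 = 113.895 N.
With no friction the net force along the incline is 97.620 N, so a = g sin 40.60° = 97.620 / 15 = 6.5080 m/s².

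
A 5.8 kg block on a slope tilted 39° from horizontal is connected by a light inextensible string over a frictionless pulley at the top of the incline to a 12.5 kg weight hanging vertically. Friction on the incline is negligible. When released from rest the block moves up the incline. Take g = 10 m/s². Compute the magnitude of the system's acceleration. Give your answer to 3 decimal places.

4.836 m/s²

For the block on the incline: the weight component along the slope is m₁g sin 39° = 5.8 × 10 × 0.6293 = 36.499 N and the normal force is N = m₁g cos 39° = 45.074 N.
Newton's second law for the block (up-slope positive): T − 36.499 = 5.8 a. For the hanging weight (downward positive): 12.5 × 10 − T = 12.5 a.
Adding the two equations eliminates T: 88.501 = 18.3 a, so a = 4.8361 m/s².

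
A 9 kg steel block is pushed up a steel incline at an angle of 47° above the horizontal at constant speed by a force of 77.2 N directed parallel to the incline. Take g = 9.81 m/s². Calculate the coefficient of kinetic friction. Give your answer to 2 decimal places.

0.21

At constant speed ΣF = 0 along the incline. The applied 77.2 N acts up the slope; the weight component mg sin 47° = 64.571 N and kinetic friction μN both act down the slope.
So 77.2 = 64.571 + μ × 60.214, giving μ = (77.2 − 64.571) / 60.214 = 0.2097.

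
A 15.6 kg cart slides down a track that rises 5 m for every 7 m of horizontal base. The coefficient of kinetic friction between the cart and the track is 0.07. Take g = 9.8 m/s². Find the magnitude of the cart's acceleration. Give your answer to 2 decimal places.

Resolving the weight along the incline: the component pulling the cart down the slope is mg sin 35.54° = 15.6 × 9.8 × 0.5812 = 88.854 N, and the normal force is N = mg cos 35.54° = 15.6 × 9.8 × 0.8137 = 124.398 N.
Kinetic friction acts up the slope with magnitude f = μN = 0.07 × 124.398 = 8.708 N.
Net force along the incline is 88.854 − 8.708 = 80.146 N, so a = 80.146 / 15.6 = 5.1376 m/s².

5.14 m/s²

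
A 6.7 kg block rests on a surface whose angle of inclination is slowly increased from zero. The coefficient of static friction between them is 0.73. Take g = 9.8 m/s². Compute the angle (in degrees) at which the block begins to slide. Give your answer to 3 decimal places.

At the threshold of sliding, static friction is at its maximum μ_s N and exactly balances the weight component along the incline: mg sin θ = μ_s mg cos θ.
Hence tan θ = μ_s = 0.73, so θ = arctan(0.73) = 36.1294°.

36.129°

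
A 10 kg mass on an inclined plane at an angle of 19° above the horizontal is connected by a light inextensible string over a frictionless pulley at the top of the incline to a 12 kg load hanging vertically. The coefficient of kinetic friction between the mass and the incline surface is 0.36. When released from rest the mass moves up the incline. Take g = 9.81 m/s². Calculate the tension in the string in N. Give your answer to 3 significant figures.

For the mass on the incline: the weight component along the slope is m₁g sin 19° = 10 × 9.81 × 0.3256 = 31.941 N and the normal force is N = m₁g cos 19° = 92.755 N.
Kinetic friction opposes the mass's motion up the incline: f = μN = 0.36 × 92.755 = 33.392 N acting down the slope.
Newton's second law for the mass (up-slope positive): T − 31.941 − 33.392 = 10 a. For the hanging load (downward positive): 12 × 9.81 − T = 12 a.
Adding the two equations eliminates T: 52.387 = 22 a, so a = 2.3812 m/s².
Then from the hanging load's equation, T = 12 × (9.81 − 2.3812) = 89.146 N.

89.1 N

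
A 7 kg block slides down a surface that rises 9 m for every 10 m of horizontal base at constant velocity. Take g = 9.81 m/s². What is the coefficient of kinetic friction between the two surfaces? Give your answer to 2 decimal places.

0.90

At constant velocity the net force along the incline is zero: mg sin 41.99° = μ mg cos 41.99°.
So μ = tan 41.99° = 0.6690 / 0.7433 = 0.9000.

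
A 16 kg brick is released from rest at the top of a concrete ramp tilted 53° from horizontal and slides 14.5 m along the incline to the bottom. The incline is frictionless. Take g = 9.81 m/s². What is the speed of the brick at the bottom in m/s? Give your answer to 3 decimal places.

The weight component along the incline is mg sin 53° = 125.354 N and the normal force is N = mg cos 53° = 94.461 N.
With no friction, a = g sin 53° = 7.8346 m/s².
Starting from rest over a distance of 14.5 m, v² = 2aL = 2 × 7.8346 × 14.5 = 227.2034, so v = 15.0733 m/s.

15.073 m/s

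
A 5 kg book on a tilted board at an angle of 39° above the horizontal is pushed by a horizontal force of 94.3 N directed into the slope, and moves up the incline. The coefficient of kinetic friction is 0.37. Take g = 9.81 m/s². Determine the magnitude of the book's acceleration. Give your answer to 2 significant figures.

1.3 m/s²

The horizontal push has components F cos 39° = 94.3 × 0.7771 = 73.281 N up the incline and F sin 39° = 94.3 × 0.6293 = 59.343 N pressing into the surface.
The normal force is therefore N = mg cos 39° + F sin 39° = 38.117 + 59.343 = 97.460 N, and kinetic friction down the slope is μN = 0.37 × 97.460 = 36.060 N.
Along the incline: F cos 39° − mg sin 39° − μN = ma, so 73.281 − 30.867 − 36.060 = 5 a, giving a = 1.2708 m/s².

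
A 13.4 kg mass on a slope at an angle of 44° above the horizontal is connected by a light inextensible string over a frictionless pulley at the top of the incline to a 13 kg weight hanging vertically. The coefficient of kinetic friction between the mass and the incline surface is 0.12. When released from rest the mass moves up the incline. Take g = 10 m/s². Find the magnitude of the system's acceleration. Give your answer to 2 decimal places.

For the mass on the incline: the weight component along the slope is m₁g sin 44° = 13.4 × 10 × 0.6947 = 93.090 N and the normal force is N = m₁g cos 44° = 96.392 N.
Kinetic friction opposes the mass's motion up the incline: f = μN = 0.12 × 96.392 = 11.567 N acting down the slope.
Newton's second law for the mass (up-slope positive): T − 93.090 − 11.567 = 13.4 a. For the hanging weight (downward positive): 13 × 10 − T = 13 a.
Adding the two equations eliminates T: 25.343 = 26.4 a, so a = 0.9600 m/s².

0.96 m/s²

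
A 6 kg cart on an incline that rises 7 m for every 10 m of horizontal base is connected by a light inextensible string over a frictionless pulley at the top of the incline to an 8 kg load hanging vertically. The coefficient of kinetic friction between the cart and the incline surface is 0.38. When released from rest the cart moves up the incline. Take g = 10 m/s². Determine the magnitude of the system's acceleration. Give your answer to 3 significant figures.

1.92 m/s²

For the cart on the incline: the weight component along the slope is m₁g sin 34.99° = 6 × 10 × 0.5735 = 34.410 N and the normal force is N = m₁g cos 34.99° = 49.154 N.
Kinetic friction opposes the cart's motion up the incline: f = μN = 0.38 × 49.154 = 18.679 N acting down the slope.
Newton's second law for the cart (up-slope positive): T − 34.410 − 18.679 = 6 a. For the hanging load (downward positive): 8 × 10 − T = 8 a.
Adding the two equations eliminates T: 26.911 = 14 a, so a = 1.9222 m/s².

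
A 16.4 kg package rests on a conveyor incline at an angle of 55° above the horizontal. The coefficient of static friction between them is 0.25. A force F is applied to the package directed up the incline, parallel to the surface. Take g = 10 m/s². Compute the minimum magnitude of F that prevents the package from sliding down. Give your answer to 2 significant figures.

110 N

The normal force is N = mg cos 55° = 94.067 N. With F at its minimum the package is on the verge of sliding down, so static friction is at its maximum μ_s N = 0.25 × 94.067 = 23.517 N and acts up the slope.
Equilibrium along the incline: F + μ_s N = mg sin 55°, so F = 134.341 − 23.517 = 110.824 N.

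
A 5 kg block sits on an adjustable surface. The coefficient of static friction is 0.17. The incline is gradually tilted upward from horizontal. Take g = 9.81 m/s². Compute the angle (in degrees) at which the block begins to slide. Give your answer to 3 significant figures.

9.65°

At the threshold of sliding, static friction is at its maximum μ_s N and exactly balances the weight component along the incline: mg sin θ = μ_s mg cos θ.
Hence tan θ = μ_s = 0.17, so θ = arctan(0.17) = 9.6480°.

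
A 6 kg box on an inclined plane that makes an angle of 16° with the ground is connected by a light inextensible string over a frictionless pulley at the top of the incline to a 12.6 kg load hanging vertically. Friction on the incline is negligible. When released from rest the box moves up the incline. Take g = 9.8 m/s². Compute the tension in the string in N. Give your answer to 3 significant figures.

For the box on the incline: the weight component along the slope is m₁g sin 16° = 6 × 9.8 × 0.2756 = 16.205 N and the normal force is N = m₁g cos 16° = 56.522 N.
Newton's second law for the box (up-slope positive): T − 16.205 = 6 a. For the hanging load (downward positive): 12.6 × 9.8 − T = 12.6 a.
Adding the two equations eliminates T: 107.275 = 18.6 a, so a = 5.7675 m/s².
Then from the hanging load's equation, T = 12.6 × (9.8 − 5.7675) = 50.810 N.

50.8 N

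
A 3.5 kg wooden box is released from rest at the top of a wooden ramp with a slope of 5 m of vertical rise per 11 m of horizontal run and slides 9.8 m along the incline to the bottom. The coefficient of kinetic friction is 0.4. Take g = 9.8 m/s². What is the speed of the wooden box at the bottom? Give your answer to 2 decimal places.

The weight component along the incline is mg sin 24.44° = 14.193 N and the normal force is N = mg cos 24.44° = 31.226 N.
Friction up the slope is f = μN = 0.4 × 31.226 = 12.490 N, so the net downslope force is 14.193 − 12.490 = 1.703 N and a = 1.703 / 3.5 = 0.4866 m/s².
Starting from rest over a distance of 9.8 m, v² = 2aL = 2 × 0.4866 × 9.8 = 9.5374, so v = 3.0883 m/s.

3.09 m/s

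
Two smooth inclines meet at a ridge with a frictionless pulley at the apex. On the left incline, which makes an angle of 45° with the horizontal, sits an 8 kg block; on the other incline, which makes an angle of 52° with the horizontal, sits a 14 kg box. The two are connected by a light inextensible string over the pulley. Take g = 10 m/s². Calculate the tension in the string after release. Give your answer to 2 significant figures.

Resolve each weight along its own incline: the 8 kg mass has component 8 × 10 × sin 45° = 56.569 N down its slope, and the 14 kg mass has 14 × 10 × sin 52° = 110.322 N down its slope.
The 14 kg side's 110.322 N exceeds the other side's 56.569 N, so that mass slides down and the 8 kg mass slides up. Taking that direction as positive, Newton's second law for the whole system gives 110.322 − 56.569 = (8 + 14) a, so a = 53.753 / 22 = 2.4433 m/s².
For the 8 kg mass (up-slope positive): T − 56.569 = 8 × 2.4433, so T = 76.115 N.

76 N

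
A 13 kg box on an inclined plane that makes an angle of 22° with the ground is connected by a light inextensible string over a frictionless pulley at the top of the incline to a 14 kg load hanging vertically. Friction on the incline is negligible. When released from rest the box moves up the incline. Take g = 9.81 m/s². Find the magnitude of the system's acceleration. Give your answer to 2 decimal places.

For the box on the incline: the weight component along the slope is m₁g sin 22° = 13 × 9.81 × 0.3746 = 47.773 N and the normal force is N = m₁g cos 22° = 118.244 N.
Newton's second law for the box (up-slope positive): T − 47.773 = 13 a. For the hanging load (downward positive): 14 × 9.81 − T = 14 a.
Adding the two equations eliminates T: 89.567 = 27 a, so a = 3.3173 m/s².

3.32 m/s²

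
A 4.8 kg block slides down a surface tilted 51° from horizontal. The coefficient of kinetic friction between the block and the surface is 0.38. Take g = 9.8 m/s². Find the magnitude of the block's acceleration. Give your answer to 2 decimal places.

5.27 m/s²

Resolving the weight along the incline: the component pulling the block down the slope is mg sin 51° = 4.8 × 9.8 × 0.7771 = 36.555 N, and the normal force is N = mg cos 51° = 4.8 × 9.8 × 0.6293 = 29.602 N.
Kinetic friction acts up the slope with magnitude f = μN = 0.38 × 29.602 = 11.249 N.
Net force along the incline is 36.555 − 11.249 = 25.306 N, so a = 25.306 / 4.8 = 5.2721 m/s².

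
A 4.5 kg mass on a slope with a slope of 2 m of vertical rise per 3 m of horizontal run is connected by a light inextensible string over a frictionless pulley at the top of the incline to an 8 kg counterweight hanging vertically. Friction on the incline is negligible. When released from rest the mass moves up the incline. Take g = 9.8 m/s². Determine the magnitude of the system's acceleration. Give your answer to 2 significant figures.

4.3 m/s²

For the mass on the incline: the weight component along the slope is m₁g sin 33.69° = 4.5 × 9.8 × 0.5547 = 24.462 N and the normal force is N = m₁g cos 33.69° = 36.693 N.
Newton's second law for the mass (up-slope positive): T − 24.462 = 4.5 a. For the hanging counterweight (downward positive): 8 × 9.8 − T = 8 a.
Adding the two equations eliminates T: 53.938 = 12.5 a, so a = 4.3150 m/s².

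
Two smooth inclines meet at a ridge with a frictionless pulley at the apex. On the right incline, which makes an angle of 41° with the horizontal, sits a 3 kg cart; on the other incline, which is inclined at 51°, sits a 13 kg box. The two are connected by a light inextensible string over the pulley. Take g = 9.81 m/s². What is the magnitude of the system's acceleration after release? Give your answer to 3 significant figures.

Resolve each weight along its own incline: the 3 kg mass has component 3 × 9.81 × sin 41° = 19.308 N down its slope, and the 13 kg mass has 13 × 9.81 × sin 51° = 99.109 N down its slope.
The 13 kg side's 99.109 N exceeds the other side's 19.308 N, so that mass slides down and the 3 kg mass slides up. Taking that direction as positive, Newton's second law for the whole system gives 99.109 − 19.308 = (3 + 13) a, so a = 79.801 / 16 = 4.9876 m/s².

4.99 m/s²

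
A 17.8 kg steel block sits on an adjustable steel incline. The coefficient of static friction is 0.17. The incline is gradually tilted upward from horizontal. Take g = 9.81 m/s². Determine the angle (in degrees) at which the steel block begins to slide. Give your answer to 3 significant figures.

At the threshold of sliding, static friction is at its maximum μ_s N and exactly balances the weight component along the incline: mg sin θ = μ_s mg cos θ.
Hence tan θ = μ_s = 0.17, so θ = arctan(0.17) = 9.6480°.

9.65°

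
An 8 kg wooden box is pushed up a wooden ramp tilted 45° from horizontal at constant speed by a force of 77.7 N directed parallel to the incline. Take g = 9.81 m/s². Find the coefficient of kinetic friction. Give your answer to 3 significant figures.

0.400

At constant speed ΣF = 0 along the incline. The applied 77.7 N acts up the slope; the weight component mg sin 45° = 55.494 N and kinetic friction μN both act down the slope.
So 77.7 = 55.494 + μ × 55.494, giving μ = (77.7 − 55.494) / 55.494 = 0.4002.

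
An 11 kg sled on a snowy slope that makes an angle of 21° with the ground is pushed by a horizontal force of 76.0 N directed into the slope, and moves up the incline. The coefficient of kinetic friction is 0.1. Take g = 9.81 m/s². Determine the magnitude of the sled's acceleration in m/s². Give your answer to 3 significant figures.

1.77 m/s²

The horizontal push has components F cos 21° = 76.0 × 0.9336 = 70.954 N up the incline and F sin 21° = 76.0 × 0.3584 = 27.238 N pressing into the surface.
The normal force is therefore N = mg cos 21° + F sin 21° = 100.745 + 27.238 = 127.983 N, and kinetic friction down the slope is μN = 0.1 × 127.983 = 12.798 N.
Along the incline: F cos 21° − mg sin 21° − μN = ma, so 70.954 − 38.675 − 12.798 = 11 a, giving a = 1.7710 m/s².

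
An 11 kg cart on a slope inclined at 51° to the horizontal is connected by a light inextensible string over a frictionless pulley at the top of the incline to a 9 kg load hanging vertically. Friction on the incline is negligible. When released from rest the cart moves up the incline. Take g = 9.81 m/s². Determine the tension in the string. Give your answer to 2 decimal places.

86.30 N

For the cart on the incline: the weight component along the slope is m₁g sin 51° = 11 × 9.81 × 0.7771 = 83.857 N and the normal force is N = m₁g cos 51° = 67.910 N.
Newton's second law for the cart (up-slope positive): T − 83.857 = 11 a. For the hanging load (downward positive): 9 × 9.81 − T = 9 a.
Adding the two equations eliminates T: 4.433 = 20 a, so a = 0.2216 m/s².
Then from the hanging load's equation, T = 9 × (9.81 − 0.2216) = 86.296 N.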